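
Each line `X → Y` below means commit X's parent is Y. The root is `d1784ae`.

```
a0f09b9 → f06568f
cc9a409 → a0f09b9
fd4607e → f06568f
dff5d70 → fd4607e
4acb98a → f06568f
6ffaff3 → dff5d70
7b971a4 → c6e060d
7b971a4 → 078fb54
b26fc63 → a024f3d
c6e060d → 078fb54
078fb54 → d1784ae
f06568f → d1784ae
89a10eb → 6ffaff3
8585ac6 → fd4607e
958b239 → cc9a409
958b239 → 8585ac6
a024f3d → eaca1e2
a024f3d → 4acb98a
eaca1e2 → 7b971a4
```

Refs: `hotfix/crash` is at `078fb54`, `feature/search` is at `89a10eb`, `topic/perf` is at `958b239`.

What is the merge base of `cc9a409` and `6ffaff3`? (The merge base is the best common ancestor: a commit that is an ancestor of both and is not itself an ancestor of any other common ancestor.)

Ancestors of cc9a409: {a0f09b9, cc9a409, d1784ae, f06568f}.
Ancestors of 6ffaff3: {6ffaff3, d1784ae, dff5d70, f06568f, fd4607e}.
Common ancestors: {d1784ae, f06568f}.
Among these, f06568f is not an ancestor of any other common ancestor — it is the merge base.

f06568f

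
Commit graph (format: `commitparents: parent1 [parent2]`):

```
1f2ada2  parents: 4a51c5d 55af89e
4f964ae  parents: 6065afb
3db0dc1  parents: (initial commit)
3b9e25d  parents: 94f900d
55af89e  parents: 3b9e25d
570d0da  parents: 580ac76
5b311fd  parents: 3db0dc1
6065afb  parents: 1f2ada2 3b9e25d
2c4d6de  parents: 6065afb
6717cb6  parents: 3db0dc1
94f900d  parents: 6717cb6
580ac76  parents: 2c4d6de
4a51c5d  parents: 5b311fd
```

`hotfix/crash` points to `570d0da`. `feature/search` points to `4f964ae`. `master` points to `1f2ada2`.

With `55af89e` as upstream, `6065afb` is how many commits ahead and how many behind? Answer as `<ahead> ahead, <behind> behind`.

4 ahead, 0 behind

Reachable from 6065afb: {1f2ada2, 3b9e25d, 3db0dc1, 4a51c5d, 55af89e, 5b311fd, 6065afb, 6717cb6, 94f900d}.
Reachable from 55af89e: {3b9e25d, 3db0dc1, 55af89e, 6717cb6, 94f900d}.
Only in 6065afb's history (ahead): {1f2ada2, 4a51c5d, 5b311fd, 6065afb} — 4.
Only in 55af89e's history (behind): {} — 0.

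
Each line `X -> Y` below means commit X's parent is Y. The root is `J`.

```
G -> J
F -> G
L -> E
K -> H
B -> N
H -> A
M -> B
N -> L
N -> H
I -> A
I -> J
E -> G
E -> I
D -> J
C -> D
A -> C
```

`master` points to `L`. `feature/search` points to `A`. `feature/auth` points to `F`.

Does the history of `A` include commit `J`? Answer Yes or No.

Yes

Ancestors of A (commits reachable by following parents): {A, C, D, J}.
J is in that set, so it is an ancestor of A.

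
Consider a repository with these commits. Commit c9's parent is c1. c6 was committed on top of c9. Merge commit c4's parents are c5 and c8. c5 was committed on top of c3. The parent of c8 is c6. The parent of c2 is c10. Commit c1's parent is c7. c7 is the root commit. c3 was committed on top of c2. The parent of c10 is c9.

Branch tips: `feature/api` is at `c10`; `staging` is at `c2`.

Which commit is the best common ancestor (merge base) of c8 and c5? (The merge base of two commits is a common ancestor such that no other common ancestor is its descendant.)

Ancestors of c8: {c1, c6, c7, c8, c9}.
Ancestors of c5: {c1, c10, c2, c3, c5, c7, c9}.
Common ancestors: {c1, c7, c9}.
Among these, c9 is not an ancestor of any other common ancestor — it is the merge base.

c9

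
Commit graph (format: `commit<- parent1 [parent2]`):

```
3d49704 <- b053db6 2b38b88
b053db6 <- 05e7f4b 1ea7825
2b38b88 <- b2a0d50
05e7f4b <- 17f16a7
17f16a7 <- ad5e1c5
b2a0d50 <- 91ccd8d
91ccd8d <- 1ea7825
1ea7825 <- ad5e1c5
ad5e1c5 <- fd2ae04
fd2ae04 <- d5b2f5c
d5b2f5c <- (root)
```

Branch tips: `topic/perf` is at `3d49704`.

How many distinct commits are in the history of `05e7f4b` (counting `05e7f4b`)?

5

Walking parent pointers from 05e7f4b: reachable set = {05e7f4b, 17f16a7, ad5e1c5, d5b2f5c, fd2ae04}.
That is 5 commits.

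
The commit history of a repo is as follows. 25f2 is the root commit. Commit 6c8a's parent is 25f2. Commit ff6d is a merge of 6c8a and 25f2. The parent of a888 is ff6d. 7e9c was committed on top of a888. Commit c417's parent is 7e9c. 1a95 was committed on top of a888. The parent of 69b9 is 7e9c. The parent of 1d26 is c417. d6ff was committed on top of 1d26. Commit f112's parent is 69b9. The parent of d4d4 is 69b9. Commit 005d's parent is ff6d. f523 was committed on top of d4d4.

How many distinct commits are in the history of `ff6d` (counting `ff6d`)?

3

Walking parent pointers from ff6d: reachable set = {25f2, 6c8a, ff6d}.
That is 3 commits.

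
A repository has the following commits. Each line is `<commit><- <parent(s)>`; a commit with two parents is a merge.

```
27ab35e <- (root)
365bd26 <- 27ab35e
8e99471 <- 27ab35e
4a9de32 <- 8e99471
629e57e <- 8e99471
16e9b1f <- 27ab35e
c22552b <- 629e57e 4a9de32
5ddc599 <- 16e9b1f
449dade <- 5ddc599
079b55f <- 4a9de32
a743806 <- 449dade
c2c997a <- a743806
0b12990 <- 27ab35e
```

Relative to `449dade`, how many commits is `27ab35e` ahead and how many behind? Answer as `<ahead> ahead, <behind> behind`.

0 ahead, 3 behind

Reachable from 27ab35e: {27ab35e}.
Reachable from 449dade: {16e9b1f, 27ab35e, 449dade, 5ddc599}.
Only in 27ab35e's history (ahead): {} — 0.
Only in 449dade's history (behind): {16e9b1f, 449dade, 5ddc599} — 3.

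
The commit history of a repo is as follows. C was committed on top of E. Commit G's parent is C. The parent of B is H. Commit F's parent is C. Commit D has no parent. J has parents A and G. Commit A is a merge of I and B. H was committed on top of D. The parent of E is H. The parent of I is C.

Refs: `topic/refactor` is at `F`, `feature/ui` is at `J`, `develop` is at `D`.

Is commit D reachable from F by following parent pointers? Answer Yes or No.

Yes

Ancestors of F (commits reachable by following parents): {C, D, E, F, H}.
D is in that set, so it is an ancestor of F.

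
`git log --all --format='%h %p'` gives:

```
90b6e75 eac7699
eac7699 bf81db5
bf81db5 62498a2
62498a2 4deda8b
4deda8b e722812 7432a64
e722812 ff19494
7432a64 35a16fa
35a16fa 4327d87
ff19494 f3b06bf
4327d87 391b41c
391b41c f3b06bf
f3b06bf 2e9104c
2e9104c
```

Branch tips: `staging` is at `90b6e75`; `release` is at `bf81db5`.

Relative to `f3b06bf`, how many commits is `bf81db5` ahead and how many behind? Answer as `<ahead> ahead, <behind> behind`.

Reachable from bf81db5: {2e9104c, 35a16fa, 391b41c, 4327d87, 4deda8b, 62498a2, 7432a64, bf81db5, e722812, f3b06bf, ff19494}.
Reachable from f3b06bf: {2e9104c, f3b06bf}.
Only in bf81db5's history (ahead): {35a16fa, 391b41c, 4327d87, 4deda8b, 62498a2, 7432a64, bf81db5, e722812, ff19494} — 9.
Only in f3b06bf's history (behind): {} — 0.

9 ahead, 0 behind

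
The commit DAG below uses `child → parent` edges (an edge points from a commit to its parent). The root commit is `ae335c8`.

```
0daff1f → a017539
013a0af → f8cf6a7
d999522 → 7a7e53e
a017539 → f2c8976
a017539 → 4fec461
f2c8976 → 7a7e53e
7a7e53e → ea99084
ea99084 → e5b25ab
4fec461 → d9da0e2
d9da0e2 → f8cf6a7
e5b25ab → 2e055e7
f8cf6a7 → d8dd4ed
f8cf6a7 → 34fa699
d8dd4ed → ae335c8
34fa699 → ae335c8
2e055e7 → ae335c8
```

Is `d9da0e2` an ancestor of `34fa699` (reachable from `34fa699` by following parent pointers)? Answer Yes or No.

No

Ancestors of 34fa699: {34fa699, ae335c8}.
d9da0e2 is not in that set, so it is not an ancestor of 34fa699.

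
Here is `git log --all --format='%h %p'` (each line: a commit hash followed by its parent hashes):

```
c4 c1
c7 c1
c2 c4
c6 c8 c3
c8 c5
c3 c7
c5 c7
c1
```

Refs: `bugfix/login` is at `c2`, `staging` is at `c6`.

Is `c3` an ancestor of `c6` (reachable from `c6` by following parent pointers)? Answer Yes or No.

Yes

Ancestors of c6 (commits reachable by following parents): {c1, c3, c5, c6, c7, c8}.
c3 is in that set, so it is an ancestor of c6.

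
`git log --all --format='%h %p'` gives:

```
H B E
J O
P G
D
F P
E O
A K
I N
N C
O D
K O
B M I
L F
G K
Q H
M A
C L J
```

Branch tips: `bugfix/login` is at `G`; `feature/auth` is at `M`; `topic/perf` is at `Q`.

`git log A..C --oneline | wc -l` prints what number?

Reachable from C: {C, D, F, G, J, K, L, O, P}.
Reachable from A: {A, D, K, O}.
In C's history but not A's: {C, F, G, J, L, P} — 6 commits.

6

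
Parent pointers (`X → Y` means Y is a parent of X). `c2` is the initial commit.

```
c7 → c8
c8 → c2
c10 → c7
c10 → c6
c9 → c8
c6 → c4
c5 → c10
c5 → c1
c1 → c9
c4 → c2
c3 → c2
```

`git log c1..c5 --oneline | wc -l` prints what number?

5

Reachable from c5: {c1, c10, c2, c4, c5, c6, c7, c8, c9}.
Reachable from c1: {c1, c2, c8, c9}.
In c5's history but not c1's: {c10, c4, c5, c6, c7} — 5 commits.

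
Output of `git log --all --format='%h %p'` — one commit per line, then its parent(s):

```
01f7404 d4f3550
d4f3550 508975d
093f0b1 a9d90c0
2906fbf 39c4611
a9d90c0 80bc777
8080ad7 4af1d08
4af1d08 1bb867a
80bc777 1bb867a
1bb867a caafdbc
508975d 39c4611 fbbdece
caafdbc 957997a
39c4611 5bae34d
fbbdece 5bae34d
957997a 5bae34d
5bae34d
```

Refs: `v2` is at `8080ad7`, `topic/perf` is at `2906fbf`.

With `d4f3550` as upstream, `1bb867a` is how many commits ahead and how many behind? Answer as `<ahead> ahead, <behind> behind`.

Reachable from 1bb867a: {1bb867a, 5bae34d, 957997a, caafdbc}.
Reachable from d4f3550: {39c4611, 508975d, 5bae34d, d4f3550, fbbdece}.
Only in 1bb867a's history (ahead): {1bb867a, 957997a, caafdbc} — 3.
Only in d4f3550's history (behind): {39c4611, 508975d, d4f3550, fbbdece} — 4.

3 ahead, 4 behind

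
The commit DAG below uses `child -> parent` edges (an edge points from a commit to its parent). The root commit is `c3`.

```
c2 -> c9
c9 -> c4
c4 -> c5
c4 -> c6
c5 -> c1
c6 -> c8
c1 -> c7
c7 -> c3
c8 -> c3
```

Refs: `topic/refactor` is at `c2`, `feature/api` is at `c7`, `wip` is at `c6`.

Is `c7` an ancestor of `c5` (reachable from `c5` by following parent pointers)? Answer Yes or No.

Ancestors of c5 (commits reachable by following parents): {c1, c3, c5, c7}.
c7 is in that set, so it is an ancestor of c5.

Yes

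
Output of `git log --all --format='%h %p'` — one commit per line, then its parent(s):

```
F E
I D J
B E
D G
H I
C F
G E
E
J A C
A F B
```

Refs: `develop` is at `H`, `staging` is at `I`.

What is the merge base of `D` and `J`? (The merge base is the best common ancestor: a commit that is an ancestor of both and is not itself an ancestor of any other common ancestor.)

Ancestors of D: {D, E, G}.
Ancestors of J: {A, B, C, E, F, J}.
Common ancestors: {E}.
The only common ancestor is E, so it is the merge base.

E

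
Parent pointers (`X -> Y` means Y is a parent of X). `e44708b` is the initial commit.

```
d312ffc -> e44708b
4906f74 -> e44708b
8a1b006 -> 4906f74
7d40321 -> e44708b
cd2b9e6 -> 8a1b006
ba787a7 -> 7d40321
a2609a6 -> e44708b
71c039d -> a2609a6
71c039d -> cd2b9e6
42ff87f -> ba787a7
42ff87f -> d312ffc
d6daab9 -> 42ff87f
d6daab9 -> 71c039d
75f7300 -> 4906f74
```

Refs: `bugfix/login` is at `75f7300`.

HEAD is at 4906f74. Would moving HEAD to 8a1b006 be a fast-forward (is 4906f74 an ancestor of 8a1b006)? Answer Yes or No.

A fast-forward from 4906f74 to 8a1b006 is possible iff 4906f74 is an ancestor of 8a1b006.
Ancestors of 8a1b006: {4906f74, 8a1b006, e44708b}.
4906f74 is among them, so fast-forward is possible.

Yes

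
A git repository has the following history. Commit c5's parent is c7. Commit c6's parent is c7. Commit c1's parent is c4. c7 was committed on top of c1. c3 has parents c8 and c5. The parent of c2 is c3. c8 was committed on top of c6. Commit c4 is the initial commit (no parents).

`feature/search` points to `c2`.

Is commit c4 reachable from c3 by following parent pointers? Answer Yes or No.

Ancestors of c3 (commits reachable by following parents): {c1, c3, c4, c5, c6, c7, c8}.
c4 is in that set, so it is an ancestor of c3.

Yes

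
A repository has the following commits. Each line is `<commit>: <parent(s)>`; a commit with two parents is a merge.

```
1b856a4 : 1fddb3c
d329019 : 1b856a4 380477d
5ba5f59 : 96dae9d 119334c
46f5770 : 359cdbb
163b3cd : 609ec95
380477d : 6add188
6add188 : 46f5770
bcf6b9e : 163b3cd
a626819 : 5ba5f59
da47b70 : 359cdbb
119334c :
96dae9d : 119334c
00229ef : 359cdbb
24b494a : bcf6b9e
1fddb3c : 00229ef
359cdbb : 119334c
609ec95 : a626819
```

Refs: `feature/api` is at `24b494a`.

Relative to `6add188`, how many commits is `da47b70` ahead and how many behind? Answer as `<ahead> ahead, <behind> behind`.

Reachable from da47b70: {119334c, 359cdbb, da47b70}.
Reachable from 6add188: {119334c, 359cdbb, 46f5770, 6add188}.
Only in da47b70's history (ahead): {da47b70} — 1.
Only in 6add188's history (behind): {46f5770, 6add188} — 2.

1 ahead, 2 behind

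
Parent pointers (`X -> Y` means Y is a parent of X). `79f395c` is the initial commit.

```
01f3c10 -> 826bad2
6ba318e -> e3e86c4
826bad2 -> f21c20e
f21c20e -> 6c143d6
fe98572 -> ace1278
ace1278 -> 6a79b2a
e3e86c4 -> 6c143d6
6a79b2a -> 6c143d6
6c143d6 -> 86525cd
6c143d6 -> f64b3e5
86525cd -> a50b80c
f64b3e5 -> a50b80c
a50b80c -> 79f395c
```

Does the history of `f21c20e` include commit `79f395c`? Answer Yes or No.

Ancestors of f21c20e (commits reachable by following parents): {6c143d6, 79f395c, 86525cd, a50b80c, f21c20e, f64b3e5}.
79f395c is in that set, so it is an ancestor of f21c20e.

Yes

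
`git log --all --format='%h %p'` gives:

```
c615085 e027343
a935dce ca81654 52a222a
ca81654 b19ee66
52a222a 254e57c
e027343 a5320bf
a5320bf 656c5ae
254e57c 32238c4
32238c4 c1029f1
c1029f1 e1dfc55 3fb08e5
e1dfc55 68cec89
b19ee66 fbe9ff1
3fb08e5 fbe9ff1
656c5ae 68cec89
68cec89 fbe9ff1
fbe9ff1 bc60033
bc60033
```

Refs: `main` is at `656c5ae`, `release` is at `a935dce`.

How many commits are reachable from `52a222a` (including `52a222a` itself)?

9

Walking parent pointers from 52a222a: reachable set = {254e57c, 32238c4, 3fb08e5, 52a222a, 68cec89, bc60033, c1029f1, e1dfc55, fbe9ff1}.
That is 9 commits.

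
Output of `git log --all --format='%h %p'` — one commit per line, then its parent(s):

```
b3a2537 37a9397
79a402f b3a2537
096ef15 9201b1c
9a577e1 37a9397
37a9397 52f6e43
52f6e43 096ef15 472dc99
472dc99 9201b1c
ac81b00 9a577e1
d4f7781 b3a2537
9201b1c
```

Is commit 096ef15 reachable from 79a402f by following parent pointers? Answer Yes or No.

Yes

Ancestors of 79a402f (commits reachable by following parents): {096ef15, 37a9397, 472dc99, 52f6e43, 79a402f, 9201b1c, b3a2537}.
096ef15 is in that set, so it is an ancestor of 79a402f.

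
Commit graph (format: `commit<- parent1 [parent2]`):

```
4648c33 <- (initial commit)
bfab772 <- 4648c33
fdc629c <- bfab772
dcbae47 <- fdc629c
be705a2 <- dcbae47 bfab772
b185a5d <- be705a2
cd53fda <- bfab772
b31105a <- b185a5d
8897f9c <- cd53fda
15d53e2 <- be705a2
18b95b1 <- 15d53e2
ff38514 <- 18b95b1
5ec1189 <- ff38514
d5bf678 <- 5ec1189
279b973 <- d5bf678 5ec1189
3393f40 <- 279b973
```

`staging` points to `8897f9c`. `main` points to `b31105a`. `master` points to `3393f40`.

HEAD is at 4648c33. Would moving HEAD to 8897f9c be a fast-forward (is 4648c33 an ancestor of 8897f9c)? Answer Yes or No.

A fast-forward from 4648c33 to 8897f9c is possible iff 4648c33 is an ancestor of 8897f9c.
Ancestors of 8897f9c: {4648c33, 8897f9c, bfab772, cd53fda}.
4648c33 is among them, so fast-forward is possible.

Yes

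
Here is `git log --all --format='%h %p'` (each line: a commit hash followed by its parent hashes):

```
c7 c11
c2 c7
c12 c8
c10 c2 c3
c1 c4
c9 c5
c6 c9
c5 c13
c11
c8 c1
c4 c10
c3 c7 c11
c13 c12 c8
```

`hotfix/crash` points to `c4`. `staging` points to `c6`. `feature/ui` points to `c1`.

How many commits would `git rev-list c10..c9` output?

7

Reachable from c9: {c1, c10, c11, c12, c13, c2, c3, c4, c5, c7, c8, c9}.
Reachable from c10: {c10, c11, c2, c3, c7}.
In c9's history but not c10's: {c1, c12, c13, c4, c5, c8, c9} — 7 commits.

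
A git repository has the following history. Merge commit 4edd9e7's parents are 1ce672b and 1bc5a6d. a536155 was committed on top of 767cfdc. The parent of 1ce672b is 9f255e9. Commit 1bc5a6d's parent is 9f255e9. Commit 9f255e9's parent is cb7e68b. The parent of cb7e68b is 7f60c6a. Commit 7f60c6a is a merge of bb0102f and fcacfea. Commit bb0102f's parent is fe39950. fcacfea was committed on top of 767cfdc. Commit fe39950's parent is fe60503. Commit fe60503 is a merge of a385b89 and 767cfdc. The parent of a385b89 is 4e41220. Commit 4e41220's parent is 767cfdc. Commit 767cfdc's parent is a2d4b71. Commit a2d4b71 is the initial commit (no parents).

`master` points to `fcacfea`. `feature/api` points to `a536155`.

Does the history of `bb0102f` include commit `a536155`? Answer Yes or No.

No

Ancestors of bb0102f: {4e41220, 767cfdc, a2d4b71, a385b89, bb0102f, fe39950, fe60503}.
a536155 is not in that set, so it is not an ancestor of bb0102f.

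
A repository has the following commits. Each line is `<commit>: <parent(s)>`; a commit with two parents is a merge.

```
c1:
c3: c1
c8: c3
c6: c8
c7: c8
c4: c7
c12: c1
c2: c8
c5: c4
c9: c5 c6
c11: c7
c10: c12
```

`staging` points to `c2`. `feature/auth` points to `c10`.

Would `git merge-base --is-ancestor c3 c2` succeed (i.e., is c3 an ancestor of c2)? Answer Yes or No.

Yes

Ancestors of c2 (commits reachable by following parents): {c1, c2, c3, c8}.
c3 is in that set, so it is an ancestor of c2.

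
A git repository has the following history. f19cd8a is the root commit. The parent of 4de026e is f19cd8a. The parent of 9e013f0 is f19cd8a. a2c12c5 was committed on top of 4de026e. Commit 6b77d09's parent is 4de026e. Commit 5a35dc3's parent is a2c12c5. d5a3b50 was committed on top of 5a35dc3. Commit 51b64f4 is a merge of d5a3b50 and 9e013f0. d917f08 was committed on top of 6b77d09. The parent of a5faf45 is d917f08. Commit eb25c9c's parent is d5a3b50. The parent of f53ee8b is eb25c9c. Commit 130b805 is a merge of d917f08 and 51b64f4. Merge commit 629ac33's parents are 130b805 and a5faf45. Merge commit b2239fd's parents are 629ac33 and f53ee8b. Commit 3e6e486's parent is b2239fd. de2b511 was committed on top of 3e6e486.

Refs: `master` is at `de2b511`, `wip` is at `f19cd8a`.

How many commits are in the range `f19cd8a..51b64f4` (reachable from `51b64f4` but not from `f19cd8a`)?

6

Reachable from 51b64f4: {4de026e, 51b64f4, 5a35dc3, 9e013f0, a2c12c5, d5a3b50, f19cd8a}.
Reachable from f19cd8a: {f19cd8a}.
In 51b64f4's history but not f19cd8a's: {4de026e, 51b64f4, 5a35dc3, 9e013f0, a2c12c5, d5a3b50} — 6 commits.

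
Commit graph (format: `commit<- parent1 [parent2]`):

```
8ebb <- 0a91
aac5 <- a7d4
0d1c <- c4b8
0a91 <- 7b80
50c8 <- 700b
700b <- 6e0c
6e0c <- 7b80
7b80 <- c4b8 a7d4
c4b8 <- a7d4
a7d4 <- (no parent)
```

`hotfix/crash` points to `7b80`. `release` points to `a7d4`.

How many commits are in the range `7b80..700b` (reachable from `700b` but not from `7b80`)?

2

Reachable from 700b: {6e0c, 700b, 7b80, a7d4, c4b8}.
Reachable from 7b80: {7b80, a7d4, c4b8}.
In 700b's history but not 7b80's: {6e0c, 700b} — 2 commits.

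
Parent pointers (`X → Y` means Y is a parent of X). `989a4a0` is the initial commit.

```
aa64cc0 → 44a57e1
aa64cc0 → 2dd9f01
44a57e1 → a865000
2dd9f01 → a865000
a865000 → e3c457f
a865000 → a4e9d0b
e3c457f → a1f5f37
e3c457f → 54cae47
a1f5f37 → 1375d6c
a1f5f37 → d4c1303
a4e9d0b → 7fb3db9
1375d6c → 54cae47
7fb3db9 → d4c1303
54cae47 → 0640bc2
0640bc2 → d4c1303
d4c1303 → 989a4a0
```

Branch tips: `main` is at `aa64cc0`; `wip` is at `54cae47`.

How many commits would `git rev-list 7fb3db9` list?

Walking parent pointers from 7fb3db9: reachable set = {7fb3db9, 989a4a0, d4c1303}.
That is 3 commits.

3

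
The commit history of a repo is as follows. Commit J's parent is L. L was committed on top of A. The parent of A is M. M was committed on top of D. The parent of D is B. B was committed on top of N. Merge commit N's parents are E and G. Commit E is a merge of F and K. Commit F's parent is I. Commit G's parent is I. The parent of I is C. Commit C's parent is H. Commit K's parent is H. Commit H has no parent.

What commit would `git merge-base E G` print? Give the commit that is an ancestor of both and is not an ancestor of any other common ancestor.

Ancestors of E: {C, E, F, H, I, K}.
Ancestors of G: {C, G, H, I}.
Common ancestors: {C, H, I}.
Among these, I is not an ancestor of any other common ancestor — it is the merge base.

I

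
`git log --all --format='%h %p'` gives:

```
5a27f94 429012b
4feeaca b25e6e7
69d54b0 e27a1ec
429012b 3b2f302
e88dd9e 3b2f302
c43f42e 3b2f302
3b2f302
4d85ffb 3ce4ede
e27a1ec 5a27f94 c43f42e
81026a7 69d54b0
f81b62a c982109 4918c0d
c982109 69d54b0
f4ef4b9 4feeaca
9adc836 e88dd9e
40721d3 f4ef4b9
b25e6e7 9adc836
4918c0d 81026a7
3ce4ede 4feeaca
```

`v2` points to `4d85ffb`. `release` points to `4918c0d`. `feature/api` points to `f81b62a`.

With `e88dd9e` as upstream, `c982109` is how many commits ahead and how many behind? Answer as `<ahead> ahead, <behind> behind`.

6 ahead, 1 behind

Reachable from c982109: {3b2f302, 429012b, 5a27f94, 69d54b0, c43f42e, c982109, e27a1ec}.
Reachable from e88dd9e: {3b2f302, e88dd9e}.
Only in c982109's history (ahead): {429012b, 5a27f94, 69d54b0, c43f42e, c982109, e27a1ec} — 6.
Only in e88dd9e's history (behind): {e88dd9e} — 1.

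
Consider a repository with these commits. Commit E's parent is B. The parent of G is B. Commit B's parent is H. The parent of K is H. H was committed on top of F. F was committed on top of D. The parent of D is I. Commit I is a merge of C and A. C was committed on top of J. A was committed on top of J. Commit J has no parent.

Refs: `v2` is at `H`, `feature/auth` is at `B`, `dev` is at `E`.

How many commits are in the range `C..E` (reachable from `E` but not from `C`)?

7

Reachable from E: {A, B, C, D, E, F, H, I, J}.
Reachable from C: {C, J}.
In E's history but not C's: {A, B, D, E, F, H, I} — 7 commits.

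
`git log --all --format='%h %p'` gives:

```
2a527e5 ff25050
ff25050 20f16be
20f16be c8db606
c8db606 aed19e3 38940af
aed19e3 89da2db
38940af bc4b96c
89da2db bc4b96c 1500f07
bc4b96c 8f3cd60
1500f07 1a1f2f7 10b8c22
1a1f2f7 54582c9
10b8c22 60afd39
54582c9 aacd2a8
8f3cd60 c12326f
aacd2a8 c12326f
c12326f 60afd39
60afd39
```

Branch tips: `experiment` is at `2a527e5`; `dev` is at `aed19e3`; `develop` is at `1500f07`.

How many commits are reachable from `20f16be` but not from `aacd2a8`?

11

Reachable from 20f16be: {10b8c22, 1500f07, 1a1f2f7, 20f16be, 38940af, 54582c9, 60afd39, 89da2db, 8f3cd60, aacd2a8, aed19e3, bc4b96c, c12326f, c8db606}.
Reachable from aacd2a8: {60afd39, aacd2a8, c12326f}.
In 20f16be's history but not aacd2a8's: {10b8c22, 1500f07, 1a1f2f7, 20f16be, 38940af, 54582c9, 89da2db, 8f3cd60, aed19e3, bc4b96c, c8db606} — 11 commits.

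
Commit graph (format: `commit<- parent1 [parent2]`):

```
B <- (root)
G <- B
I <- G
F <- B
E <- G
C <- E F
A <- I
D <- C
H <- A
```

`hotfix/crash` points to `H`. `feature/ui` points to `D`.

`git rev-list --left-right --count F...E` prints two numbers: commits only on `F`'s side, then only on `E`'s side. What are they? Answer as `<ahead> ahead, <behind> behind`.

1 ahead, 2 behind

Reachable from F: {B, F}.
Reachable from E: {B, E, G}.
Only in F's history (ahead): {F} — 1.
Only in E's history (behind): {E, G} — 2.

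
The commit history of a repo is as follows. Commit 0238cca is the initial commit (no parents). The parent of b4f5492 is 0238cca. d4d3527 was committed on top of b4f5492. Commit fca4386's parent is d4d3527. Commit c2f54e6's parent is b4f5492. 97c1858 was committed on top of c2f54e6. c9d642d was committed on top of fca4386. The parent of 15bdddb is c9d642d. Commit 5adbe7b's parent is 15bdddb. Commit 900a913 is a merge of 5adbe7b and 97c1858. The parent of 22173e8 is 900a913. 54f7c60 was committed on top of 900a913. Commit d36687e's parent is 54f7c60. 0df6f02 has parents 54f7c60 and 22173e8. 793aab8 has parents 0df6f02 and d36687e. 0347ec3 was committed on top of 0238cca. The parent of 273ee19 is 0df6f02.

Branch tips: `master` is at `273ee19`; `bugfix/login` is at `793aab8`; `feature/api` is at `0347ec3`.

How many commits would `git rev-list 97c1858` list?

Walking parent pointers from 97c1858: reachable set = {0238cca, 97c1858, b4f5492, c2f54e6}.
That is 4 commits.

4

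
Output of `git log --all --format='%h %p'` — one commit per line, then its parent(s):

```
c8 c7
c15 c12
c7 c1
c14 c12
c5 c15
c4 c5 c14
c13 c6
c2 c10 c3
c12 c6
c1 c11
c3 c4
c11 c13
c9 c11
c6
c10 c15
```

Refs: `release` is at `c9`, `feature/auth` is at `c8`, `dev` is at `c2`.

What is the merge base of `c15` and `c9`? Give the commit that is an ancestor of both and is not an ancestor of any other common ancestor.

c6

Ancestors of c15: {c12, c15, c6}.
Ancestors of c9: {c11, c13, c6, c9}.
Common ancestors: {c6}.
The only common ancestor is c6, so it is the merge base.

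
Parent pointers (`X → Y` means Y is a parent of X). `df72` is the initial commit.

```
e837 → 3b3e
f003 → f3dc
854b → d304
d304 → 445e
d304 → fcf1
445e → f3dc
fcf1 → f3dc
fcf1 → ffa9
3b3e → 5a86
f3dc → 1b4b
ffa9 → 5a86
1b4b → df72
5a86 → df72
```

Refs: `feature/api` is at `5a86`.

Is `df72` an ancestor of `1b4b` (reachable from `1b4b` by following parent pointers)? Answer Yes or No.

Ancestors of 1b4b (commits reachable by following parents): {1b4b, df72}.
df72 is in that set, so it is an ancestor of 1b4b.

Yes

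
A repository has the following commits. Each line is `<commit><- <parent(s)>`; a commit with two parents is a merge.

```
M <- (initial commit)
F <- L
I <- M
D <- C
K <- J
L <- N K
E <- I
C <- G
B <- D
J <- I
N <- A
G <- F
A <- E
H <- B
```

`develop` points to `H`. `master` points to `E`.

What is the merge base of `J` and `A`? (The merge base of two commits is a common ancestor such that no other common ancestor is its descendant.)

I

Ancestors of J: {I, J, M}.
Ancestors of A: {A, E, I, M}.
Common ancestors: {I, M}.
Among these, I is not an ancestor of any other common ancestor — it is the merge base.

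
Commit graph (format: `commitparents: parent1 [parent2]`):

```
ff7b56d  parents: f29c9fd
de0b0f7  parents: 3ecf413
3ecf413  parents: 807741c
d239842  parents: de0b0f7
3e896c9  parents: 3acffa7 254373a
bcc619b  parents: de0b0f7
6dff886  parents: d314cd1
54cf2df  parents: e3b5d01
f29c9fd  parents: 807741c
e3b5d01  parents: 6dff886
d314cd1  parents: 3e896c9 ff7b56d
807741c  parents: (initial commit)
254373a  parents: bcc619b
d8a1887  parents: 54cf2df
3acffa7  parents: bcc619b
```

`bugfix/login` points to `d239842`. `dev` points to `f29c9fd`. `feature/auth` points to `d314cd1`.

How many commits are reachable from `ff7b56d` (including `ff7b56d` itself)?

Walking parent pointers from ff7b56d: reachable set = {807741c, f29c9fd, ff7b56d}.
That is 3 commits.

3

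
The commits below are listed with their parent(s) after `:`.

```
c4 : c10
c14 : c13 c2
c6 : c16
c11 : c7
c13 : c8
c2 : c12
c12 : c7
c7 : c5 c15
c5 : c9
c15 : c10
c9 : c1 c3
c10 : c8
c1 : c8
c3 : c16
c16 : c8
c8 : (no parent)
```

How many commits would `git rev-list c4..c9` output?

4

Reachable from c9: {c1, c16, c3, c8, c9}.
Reachable from c4: {c10, c4, c8}.
In c9's history but not c4's: {c1, c16, c3, c9} — 4 commits.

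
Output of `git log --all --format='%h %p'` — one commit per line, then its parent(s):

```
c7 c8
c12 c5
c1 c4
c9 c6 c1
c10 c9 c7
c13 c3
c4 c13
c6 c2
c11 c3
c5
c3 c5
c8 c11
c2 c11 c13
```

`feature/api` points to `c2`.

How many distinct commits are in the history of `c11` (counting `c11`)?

Walking parent pointers from c11: reachable set = {c11, c3, c5}.
That is 3 commits.

3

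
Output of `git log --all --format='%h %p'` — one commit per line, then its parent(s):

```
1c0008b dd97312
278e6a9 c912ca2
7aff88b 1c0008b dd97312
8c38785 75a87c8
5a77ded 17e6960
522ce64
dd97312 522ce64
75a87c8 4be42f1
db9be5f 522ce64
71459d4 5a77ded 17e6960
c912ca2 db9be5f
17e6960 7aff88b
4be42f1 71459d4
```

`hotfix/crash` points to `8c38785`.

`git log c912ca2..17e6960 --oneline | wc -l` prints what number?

4

Reachable from 17e6960: {17e6960, 1c0008b, 522ce64, 7aff88b, dd97312}.
Reachable from c912ca2: {522ce64, c912ca2, db9be5f}.
In 17e6960's history but not c912ca2's: {17e6960, 1c0008b, 7aff88b, dd97312} — 4 commits.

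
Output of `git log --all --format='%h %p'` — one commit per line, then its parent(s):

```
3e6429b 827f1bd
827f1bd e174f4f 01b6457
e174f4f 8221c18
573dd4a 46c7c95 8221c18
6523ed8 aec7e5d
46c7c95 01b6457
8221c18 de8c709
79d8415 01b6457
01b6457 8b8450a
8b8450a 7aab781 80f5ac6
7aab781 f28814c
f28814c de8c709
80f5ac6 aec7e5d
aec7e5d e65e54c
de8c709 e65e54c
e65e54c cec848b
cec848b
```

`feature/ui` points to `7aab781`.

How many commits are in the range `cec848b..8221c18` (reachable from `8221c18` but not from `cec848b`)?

Reachable from 8221c18: {8221c18, cec848b, de8c709, e65e54c}.
Reachable from cec848b: {cec848b}.
In 8221c18's history but not cec848b's: {8221c18, de8c709, e65e54c} — 3 commits.

3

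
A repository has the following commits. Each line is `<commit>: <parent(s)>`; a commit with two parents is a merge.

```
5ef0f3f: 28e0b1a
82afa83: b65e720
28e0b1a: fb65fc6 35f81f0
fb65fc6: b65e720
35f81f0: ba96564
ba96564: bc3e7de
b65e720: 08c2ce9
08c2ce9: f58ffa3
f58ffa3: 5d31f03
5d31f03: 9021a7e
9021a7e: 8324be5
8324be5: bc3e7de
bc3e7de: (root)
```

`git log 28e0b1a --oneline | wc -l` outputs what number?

11

Walking parent pointers from 28e0b1a: reachable set = {08c2ce9, 28e0b1a, 35f81f0, 5d31f03, 8324be5, 9021a7e, b65e720, ba96564, bc3e7de, f58ffa3, fb65fc6}.
That is 11 commits.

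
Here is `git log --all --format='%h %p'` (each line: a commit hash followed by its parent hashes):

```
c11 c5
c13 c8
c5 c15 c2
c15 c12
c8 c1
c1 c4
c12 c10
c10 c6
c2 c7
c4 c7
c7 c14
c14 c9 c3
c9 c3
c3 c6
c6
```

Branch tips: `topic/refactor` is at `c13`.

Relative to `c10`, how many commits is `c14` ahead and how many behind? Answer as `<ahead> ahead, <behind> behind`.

3 ahead, 1 behind

Reachable from c14: {c14, c3, c6, c9}.
Reachable from c10: {c10, c6}.
Only in c14's history (ahead): {c14, c3, c9} — 3.
Only in c10's history (behind): {c10} — 1.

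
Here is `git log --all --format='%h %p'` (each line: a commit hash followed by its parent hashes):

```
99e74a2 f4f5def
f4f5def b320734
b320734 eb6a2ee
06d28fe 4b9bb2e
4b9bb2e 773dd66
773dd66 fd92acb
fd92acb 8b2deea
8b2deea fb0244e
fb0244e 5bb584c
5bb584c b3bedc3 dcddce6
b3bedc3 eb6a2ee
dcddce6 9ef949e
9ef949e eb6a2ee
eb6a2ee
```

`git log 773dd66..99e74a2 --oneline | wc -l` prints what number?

3

Reachable from 99e74a2: {99e74a2, b320734, eb6a2ee, f4f5def}.
Reachable from 773dd66: {5bb584c, 773dd66, 8b2deea, 9ef949e, b3bedc3, dcddce6, eb6a2ee, fb0244e, fd92acb}.
In 99e74a2's history but not 773dd66's: {99e74a2, b320734, f4f5def} — 3 commits.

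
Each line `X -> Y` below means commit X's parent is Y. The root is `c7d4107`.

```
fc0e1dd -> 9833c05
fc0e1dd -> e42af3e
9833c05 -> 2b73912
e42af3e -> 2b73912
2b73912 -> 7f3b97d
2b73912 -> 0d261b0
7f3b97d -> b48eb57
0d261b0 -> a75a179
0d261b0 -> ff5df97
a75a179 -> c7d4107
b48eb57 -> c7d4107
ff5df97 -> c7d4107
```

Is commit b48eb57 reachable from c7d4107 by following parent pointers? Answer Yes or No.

Ancestors of c7d4107: {c7d4107}.
b48eb57 is not in that set, so it is not an ancestor of c7d4107.

No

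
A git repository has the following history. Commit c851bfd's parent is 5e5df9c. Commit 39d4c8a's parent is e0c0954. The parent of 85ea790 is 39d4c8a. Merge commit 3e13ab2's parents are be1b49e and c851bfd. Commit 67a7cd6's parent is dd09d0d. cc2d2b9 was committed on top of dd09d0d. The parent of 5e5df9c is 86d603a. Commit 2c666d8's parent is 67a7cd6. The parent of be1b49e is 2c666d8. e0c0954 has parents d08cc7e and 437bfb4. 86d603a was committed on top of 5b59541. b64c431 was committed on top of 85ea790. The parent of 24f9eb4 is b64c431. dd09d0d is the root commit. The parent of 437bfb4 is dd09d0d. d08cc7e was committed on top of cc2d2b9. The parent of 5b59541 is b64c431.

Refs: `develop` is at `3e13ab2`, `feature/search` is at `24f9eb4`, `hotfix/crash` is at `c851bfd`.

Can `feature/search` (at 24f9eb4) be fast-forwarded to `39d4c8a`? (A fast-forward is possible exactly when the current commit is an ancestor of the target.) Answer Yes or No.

No

A fast-forward from 24f9eb4 to 39d4c8a is possible iff 24f9eb4 is an ancestor of 39d4c8a.
Ancestors of 39d4c8a: {39d4c8a, 437bfb4, cc2d2b9, d08cc7e, dd09d0d, e0c0954}.
24f9eb4 is not among them, so fast-forward is not possible.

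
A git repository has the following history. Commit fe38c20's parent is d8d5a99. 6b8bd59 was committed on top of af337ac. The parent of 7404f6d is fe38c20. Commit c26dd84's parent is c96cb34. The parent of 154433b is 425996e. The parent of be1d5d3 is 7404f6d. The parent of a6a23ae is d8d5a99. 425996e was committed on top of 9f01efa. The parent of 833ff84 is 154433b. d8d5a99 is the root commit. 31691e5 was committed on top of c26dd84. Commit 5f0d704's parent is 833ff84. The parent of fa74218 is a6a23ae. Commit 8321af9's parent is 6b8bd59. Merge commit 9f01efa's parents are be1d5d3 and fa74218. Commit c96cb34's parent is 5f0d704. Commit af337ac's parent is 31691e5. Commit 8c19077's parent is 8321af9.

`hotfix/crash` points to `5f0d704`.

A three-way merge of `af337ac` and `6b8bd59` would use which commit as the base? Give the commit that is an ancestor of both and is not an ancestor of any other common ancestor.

af337ac

Ancestors of af337ac: {154433b, 31691e5, 425996e, 5f0d704, 7404f6d, 833ff84, 9f01efa, a6a23ae, af337ac, be1d5d3, c26dd84, c96cb34, d8d5a99, fa74218, fe38c20}.
Ancestors of 6b8bd59: {154433b, 31691e5, 425996e, 5f0d704, 6b8bd59, 7404f6d, 833ff84, 9f01efa, a6a23ae, af337ac, be1d5d3, c26dd84, c96cb34, d8d5a99, fa74218, fe38c20}.
Common ancestors: {154433b, 31691e5, 425996e, 5f0d704, 7404f6d, 833ff84, 9f01efa, a6a23ae, af337ac, be1d5d3, c26dd84, c96cb34, d8d5a99, fa74218, fe38c20}.
Among these, af337ac is not an ancestor of any other common ancestor — it is the merge base.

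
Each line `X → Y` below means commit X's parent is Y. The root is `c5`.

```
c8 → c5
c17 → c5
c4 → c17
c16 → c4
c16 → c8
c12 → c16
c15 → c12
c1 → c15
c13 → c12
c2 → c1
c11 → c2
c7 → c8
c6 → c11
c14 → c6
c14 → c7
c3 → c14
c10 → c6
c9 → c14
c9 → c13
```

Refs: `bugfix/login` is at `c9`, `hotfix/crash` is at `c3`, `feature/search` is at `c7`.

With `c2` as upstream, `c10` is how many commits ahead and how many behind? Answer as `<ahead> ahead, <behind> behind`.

Reachable from c10: {c1, c10, c11, c12, c15, c16, c17, c2, c4, c5, c6, c8}.
Reachable from c2: {c1, c12, c15, c16, c17, c2, c4, c5, c8}.
Only in c10's history (ahead): {c10, c11, c6} — 3.
Only in c2's history (behind): {} — 0.

3 ahead, 0 behind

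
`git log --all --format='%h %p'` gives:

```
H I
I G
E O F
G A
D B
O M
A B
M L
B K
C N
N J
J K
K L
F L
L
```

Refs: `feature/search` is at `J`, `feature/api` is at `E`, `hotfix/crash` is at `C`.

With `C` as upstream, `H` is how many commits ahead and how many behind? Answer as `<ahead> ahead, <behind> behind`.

5 ahead, 3 behind

Reachable from H: {A, B, G, H, I, K, L}.
Reachable from C: {C, J, K, L, N}.
Only in H's history (ahead): {A, B, G, H, I} — 5.
Only in C's history (behind): {C, J, N} — 3.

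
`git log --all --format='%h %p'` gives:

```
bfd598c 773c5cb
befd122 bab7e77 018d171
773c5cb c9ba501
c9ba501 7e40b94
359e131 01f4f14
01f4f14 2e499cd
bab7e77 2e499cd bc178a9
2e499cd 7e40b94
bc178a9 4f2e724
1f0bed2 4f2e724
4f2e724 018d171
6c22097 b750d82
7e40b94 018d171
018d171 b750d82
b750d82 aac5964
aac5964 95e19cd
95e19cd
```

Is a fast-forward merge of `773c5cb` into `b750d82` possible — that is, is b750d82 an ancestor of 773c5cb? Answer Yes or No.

Yes

A fast-forward from b750d82 to 773c5cb is possible iff b750d82 is an ancestor of 773c5cb.
Ancestors of 773c5cb: {018d171, 773c5cb, 7e40b94, 95e19cd, aac5964, b750d82, c9ba501}.
b750d82 is among them, so fast-forward is possible.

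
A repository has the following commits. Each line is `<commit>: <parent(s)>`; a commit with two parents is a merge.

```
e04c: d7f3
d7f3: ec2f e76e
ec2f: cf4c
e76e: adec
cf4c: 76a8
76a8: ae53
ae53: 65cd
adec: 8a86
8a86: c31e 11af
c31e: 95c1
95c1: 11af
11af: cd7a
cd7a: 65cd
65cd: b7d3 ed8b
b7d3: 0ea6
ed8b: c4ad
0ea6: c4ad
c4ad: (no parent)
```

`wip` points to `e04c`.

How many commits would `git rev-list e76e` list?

Walking parent pointers from e76e: reachable set = {0ea6, 11af, 65cd, 8a86, 95c1, adec, b7d3, c31e, c4ad, cd7a, e76e, ed8b}.
That is 12 commits.

12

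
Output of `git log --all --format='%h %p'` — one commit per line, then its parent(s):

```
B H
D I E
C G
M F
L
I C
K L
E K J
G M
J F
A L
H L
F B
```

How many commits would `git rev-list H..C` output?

5

Reachable from C: {B, C, F, G, H, L, M}.
Reachable from H: {H, L}.
In C's history but not H's: {B, C, F, G, M} — 5 commits.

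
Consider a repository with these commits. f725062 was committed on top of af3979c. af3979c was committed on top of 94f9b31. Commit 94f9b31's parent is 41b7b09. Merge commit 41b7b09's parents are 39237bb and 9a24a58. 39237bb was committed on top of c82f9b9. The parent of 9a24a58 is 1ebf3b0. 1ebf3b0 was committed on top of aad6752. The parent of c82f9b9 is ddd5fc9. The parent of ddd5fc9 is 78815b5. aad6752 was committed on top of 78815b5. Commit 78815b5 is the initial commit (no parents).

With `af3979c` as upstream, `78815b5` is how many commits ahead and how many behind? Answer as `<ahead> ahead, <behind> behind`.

Reachable from 78815b5: {78815b5}.
Reachable from af3979c: {1ebf3b0, 39237bb, 41b7b09, 78815b5, 94f9b31, 9a24a58, aad6752, af3979c, c82f9b9, ddd5fc9}.
Only in 78815b5's history (ahead): {} — 0.
Only in af3979c's history (behind): {1ebf3b0, 39237bb, 41b7b09, 94f9b31, 9a24a58, aad6752, af3979c, c82f9b9, ddd5fc9} — 9.

0 ahead, 9 behind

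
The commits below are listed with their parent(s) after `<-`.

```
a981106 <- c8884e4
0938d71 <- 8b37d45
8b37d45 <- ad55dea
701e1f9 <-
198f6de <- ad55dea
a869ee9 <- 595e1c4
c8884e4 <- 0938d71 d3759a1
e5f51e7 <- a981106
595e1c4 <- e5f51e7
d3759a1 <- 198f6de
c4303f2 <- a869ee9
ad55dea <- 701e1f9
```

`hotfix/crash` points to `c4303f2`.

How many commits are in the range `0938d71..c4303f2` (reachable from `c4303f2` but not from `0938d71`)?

8

Reachable from c4303f2: {0938d71, 198f6de, 595e1c4, 701e1f9, 8b37d45, a869ee9, a981106, ad55dea, c4303f2, c8884e4, d3759a1, e5f51e7}.
Reachable from 0938d71: {0938d71, 701e1f9, 8b37d45, ad55dea}.
In c4303f2's history but not 0938d71's: {198f6de, 595e1c4, a869ee9, a981106, c4303f2, c8884e4, d3759a1, e5f51e7} — 8 commits.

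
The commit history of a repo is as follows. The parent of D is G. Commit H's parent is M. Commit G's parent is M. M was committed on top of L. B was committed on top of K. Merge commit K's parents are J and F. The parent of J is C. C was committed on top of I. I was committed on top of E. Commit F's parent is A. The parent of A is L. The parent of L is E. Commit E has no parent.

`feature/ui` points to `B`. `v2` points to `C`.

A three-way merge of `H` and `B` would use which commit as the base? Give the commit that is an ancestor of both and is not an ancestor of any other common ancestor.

L

Ancestors of H: {E, H, L, M}.
Ancestors of B: {A, B, C, E, F, I, J, K, L}.
Common ancestors: {E, L}.
Among these, L is not an ancestor of any other common ancestor — it is the merge base.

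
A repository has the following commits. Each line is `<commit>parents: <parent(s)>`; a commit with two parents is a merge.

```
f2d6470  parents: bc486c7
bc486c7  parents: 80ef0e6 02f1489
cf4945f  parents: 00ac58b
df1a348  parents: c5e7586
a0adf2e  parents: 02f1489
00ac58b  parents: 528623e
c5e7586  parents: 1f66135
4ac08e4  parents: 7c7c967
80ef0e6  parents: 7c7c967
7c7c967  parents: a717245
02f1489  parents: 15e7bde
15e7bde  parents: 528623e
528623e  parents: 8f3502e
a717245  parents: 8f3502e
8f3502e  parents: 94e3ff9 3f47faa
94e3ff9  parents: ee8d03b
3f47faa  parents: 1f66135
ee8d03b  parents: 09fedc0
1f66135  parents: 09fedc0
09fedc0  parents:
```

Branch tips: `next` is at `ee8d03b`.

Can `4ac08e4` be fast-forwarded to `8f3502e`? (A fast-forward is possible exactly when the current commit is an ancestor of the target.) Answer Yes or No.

A fast-forward from 4ac08e4 to 8f3502e is possible iff 4ac08e4 is an ancestor of 8f3502e.
Ancestors of 8f3502e: {09fedc0, 1f66135, 3f47faa, 8f3502e, 94e3ff9, ee8d03b}.
4ac08e4 is not among them, so fast-forward is not possible.

No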